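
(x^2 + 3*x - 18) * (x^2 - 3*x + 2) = x^4 - 25*x^2 + 60*x - 36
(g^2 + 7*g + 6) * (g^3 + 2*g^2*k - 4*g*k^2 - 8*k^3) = g^5 + 2*g^4*k + 7*g^4 - 4*g^3*k^2 + 14*g^3*k + 6*g^3 - 8*g^2*k^3 - 28*g^2*k^2 + 12*g^2*k - 56*g*k^3 - 24*g*k^2 - 48*k^3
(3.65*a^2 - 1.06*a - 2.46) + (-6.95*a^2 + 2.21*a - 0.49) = -3.3*a^2 + 1.15*a - 2.95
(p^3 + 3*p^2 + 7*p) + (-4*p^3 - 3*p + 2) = -3*p^3 + 3*p^2 + 4*p + 2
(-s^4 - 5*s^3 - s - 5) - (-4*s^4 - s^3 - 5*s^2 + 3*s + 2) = 3*s^4 - 4*s^3 + 5*s^2 - 4*s - 7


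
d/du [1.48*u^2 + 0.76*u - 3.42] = 2.96*u + 0.76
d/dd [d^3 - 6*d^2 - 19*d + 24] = 3*d^2 - 12*d - 19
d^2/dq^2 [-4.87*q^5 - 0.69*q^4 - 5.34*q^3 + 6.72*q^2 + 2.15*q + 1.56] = -97.4*q^3 - 8.28*q^2 - 32.04*q + 13.44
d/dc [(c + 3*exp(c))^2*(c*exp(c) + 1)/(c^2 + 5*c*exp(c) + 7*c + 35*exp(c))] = (c + 3*exp(c))*(-(c + 3*exp(c))*(c*exp(c) + 1)*(5*c*exp(c) + 2*c + 40*exp(c) + 7) + ((c + 1)*(c + 3*exp(c))*exp(c) + 2*(c*exp(c) + 1)*(3*exp(c) + 1))*(c^2 + 5*c*exp(c) + 7*c + 35*exp(c)))/(c^2 + 5*c*exp(c) + 7*c + 35*exp(c))^2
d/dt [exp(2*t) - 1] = 2*exp(2*t)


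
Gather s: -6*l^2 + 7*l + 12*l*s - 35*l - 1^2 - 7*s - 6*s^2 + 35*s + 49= -6*l^2 - 28*l - 6*s^2 + s*(12*l + 28) + 48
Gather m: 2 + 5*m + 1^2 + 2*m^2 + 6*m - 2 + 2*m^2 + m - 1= 4*m^2 + 12*m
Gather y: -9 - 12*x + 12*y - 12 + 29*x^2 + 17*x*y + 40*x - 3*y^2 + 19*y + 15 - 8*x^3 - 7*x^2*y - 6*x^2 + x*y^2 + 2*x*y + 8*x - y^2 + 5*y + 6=-8*x^3 + 23*x^2 + 36*x + y^2*(x - 4) + y*(-7*x^2 + 19*x + 36)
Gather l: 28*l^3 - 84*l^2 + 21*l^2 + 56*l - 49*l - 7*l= 28*l^3 - 63*l^2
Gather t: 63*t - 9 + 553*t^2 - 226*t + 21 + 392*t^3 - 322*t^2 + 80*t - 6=392*t^3 + 231*t^2 - 83*t + 6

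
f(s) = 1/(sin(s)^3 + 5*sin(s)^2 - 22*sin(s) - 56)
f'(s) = (-3*sin(s)^2*cos(s) - 10*sin(s)*cos(s) + 22*cos(s))/(sin(s)^3 + 5*sin(s)^2 - 22*sin(s) - 56)^2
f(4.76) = -0.03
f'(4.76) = 0.00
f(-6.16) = -0.02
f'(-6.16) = 0.01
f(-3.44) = -0.02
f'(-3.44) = -0.00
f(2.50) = -0.01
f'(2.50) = -0.00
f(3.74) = -0.02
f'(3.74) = -0.01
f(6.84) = -0.02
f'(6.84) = 0.00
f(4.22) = -0.03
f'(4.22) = -0.01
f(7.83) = -0.01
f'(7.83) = 0.00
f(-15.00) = -0.03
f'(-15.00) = -0.01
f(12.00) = -0.02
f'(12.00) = 0.01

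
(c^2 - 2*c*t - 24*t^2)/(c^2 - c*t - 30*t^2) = (c + 4*t)/(c + 5*t)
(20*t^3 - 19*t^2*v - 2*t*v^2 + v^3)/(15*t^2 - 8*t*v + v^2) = (4*t^2 - 3*t*v - v^2)/(3*t - v)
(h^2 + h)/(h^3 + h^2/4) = 4*(h + 1)/(h*(4*h + 1))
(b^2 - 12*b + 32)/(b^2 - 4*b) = (b - 8)/b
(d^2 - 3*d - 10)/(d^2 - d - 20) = (d + 2)/(d + 4)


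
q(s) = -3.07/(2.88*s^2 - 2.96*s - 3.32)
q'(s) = -3.07*(2.96 - 5.76*s)/(2.88*s^2 - 2.96*s - 3.32)^2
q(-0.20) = 1.17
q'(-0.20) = -1.85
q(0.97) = 0.88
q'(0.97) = 0.67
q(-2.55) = -0.13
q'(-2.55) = -0.10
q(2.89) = -0.25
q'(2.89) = 0.28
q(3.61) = -0.13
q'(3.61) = 0.10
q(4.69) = -0.07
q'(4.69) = 0.03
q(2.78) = -0.29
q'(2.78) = 0.35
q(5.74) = -0.04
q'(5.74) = 0.02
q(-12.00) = -0.01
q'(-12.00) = -0.00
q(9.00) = -0.02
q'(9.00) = 0.00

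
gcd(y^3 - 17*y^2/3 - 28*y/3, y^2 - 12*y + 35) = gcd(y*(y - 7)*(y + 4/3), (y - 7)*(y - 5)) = y - 7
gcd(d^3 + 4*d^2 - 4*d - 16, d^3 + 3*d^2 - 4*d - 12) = d^2 - 4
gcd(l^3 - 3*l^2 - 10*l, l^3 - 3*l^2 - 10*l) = l^3 - 3*l^2 - 10*l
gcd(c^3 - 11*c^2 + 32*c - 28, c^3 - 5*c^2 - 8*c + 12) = 1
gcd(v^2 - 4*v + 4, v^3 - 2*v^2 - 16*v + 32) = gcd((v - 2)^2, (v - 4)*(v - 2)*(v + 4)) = v - 2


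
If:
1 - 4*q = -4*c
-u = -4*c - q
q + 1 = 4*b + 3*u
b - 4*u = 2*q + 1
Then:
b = 23/51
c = -19/204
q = 8/51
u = -11/51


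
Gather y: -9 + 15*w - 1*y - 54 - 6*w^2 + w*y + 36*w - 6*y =-6*w^2 + 51*w + y*(w - 7) - 63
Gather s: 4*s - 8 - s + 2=3*s - 6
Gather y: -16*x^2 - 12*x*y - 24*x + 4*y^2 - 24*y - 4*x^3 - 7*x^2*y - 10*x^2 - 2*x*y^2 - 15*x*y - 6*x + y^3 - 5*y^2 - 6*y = -4*x^3 - 26*x^2 - 30*x + y^3 + y^2*(-2*x - 1) + y*(-7*x^2 - 27*x - 30)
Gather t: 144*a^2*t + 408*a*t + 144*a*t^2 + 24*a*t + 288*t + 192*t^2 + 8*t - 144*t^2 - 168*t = t^2*(144*a + 48) + t*(144*a^2 + 432*a + 128)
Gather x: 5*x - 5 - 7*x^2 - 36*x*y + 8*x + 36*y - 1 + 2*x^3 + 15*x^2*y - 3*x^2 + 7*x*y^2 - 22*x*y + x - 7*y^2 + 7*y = 2*x^3 + x^2*(15*y - 10) + x*(7*y^2 - 58*y + 14) - 7*y^2 + 43*y - 6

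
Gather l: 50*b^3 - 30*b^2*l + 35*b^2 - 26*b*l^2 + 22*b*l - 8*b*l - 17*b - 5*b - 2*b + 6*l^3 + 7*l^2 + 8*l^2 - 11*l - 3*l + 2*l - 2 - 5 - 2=50*b^3 + 35*b^2 - 24*b + 6*l^3 + l^2*(15 - 26*b) + l*(-30*b^2 + 14*b - 12) - 9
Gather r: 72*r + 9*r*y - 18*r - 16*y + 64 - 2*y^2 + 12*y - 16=r*(9*y + 54) - 2*y^2 - 4*y + 48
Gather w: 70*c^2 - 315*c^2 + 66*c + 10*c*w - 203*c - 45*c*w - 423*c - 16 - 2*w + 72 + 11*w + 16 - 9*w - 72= -245*c^2 - 35*c*w - 560*c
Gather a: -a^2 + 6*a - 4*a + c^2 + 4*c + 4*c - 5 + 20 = -a^2 + 2*a + c^2 + 8*c + 15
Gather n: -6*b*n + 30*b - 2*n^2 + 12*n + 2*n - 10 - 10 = 30*b - 2*n^2 + n*(14 - 6*b) - 20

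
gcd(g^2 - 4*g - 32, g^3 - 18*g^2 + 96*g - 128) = g - 8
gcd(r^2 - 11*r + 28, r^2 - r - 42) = r - 7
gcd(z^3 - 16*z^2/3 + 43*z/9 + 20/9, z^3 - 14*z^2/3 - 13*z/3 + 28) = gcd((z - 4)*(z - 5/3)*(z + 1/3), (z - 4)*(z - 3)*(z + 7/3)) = z - 4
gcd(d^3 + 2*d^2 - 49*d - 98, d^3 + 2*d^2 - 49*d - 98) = d^3 + 2*d^2 - 49*d - 98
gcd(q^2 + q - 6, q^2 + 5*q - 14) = q - 2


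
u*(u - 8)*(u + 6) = u^3 - 2*u^2 - 48*u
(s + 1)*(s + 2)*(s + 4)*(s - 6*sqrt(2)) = s^4 - 6*sqrt(2)*s^3 + 7*s^3 - 42*sqrt(2)*s^2 + 14*s^2 - 84*sqrt(2)*s + 8*s - 48*sqrt(2)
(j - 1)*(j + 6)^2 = j^3 + 11*j^2 + 24*j - 36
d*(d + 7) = d^2 + 7*d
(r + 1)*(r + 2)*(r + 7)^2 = r^4 + 17*r^3 + 93*r^2 + 175*r + 98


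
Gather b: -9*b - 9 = -9*b - 9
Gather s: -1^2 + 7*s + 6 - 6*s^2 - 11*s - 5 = -6*s^2 - 4*s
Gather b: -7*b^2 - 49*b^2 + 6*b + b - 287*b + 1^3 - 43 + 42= -56*b^2 - 280*b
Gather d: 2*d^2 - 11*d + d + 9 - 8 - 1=2*d^2 - 10*d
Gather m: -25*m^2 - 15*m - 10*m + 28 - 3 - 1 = -25*m^2 - 25*m + 24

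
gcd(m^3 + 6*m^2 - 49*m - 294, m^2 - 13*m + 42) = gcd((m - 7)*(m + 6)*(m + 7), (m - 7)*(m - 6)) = m - 7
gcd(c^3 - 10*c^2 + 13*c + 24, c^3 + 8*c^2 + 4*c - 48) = 1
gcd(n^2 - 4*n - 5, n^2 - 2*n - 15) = n - 5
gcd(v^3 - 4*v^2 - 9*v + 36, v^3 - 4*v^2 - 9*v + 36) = v^3 - 4*v^2 - 9*v + 36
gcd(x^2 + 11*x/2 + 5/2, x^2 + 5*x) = x + 5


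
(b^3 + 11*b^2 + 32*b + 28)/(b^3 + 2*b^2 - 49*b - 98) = (b + 2)/(b - 7)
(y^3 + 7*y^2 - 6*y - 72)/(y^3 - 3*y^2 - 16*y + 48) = (y + 6)/(y - 4)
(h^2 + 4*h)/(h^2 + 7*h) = (h + 4)/(h + 7)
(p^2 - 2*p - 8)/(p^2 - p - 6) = (p - 4)/(p - 3)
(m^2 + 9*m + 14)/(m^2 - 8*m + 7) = (m^2 + 9*m + 14)/(m^2 - 8*m + 7)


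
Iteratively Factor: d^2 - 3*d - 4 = (d - 4)*(d + 1)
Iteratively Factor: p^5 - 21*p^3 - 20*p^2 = (p)*(p^4 - 21*p^2 - 20*p) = p*(p + 4)*(p^3 - 4*p^2 - 5*p) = p*(p + 1)*(p + 4)*(p^2 - 5*p) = p^2*(p + 1)*(p + 4)*(p - 5)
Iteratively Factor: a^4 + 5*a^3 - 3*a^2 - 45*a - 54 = (a + 3)*(a^3 + 2*a^2 - 9*a - 18) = (a - 3)*(a + 3)*(a^2 + 5*a + 6) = (a - 3)*(a + 2)*(a + 3)*(a + 3)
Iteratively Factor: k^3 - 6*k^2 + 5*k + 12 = (k - 3)*(k^2 - 3*k - 4) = (k - 4)*(k - 3)*(k + 1)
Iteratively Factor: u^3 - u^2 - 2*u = (u)*(u^2 - u - 2) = u*(u + 1)*(u - 2)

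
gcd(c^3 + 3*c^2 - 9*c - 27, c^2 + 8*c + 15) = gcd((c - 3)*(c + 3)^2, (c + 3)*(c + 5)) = c + 3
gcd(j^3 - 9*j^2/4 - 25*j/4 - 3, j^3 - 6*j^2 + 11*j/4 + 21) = j - 4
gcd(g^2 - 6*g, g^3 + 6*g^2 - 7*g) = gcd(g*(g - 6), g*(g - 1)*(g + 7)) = g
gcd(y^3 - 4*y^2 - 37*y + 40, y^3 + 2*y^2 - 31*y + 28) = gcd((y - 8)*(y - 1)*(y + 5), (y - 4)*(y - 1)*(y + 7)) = y - 1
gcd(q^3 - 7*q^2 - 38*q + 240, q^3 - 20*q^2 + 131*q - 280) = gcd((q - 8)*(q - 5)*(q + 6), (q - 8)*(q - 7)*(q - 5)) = q^2 - 13*q + 40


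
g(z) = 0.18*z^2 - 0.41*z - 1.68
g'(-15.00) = -5.81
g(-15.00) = 44.97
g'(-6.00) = -2.57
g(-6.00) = 7.26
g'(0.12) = -0.37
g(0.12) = -1.73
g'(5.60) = 1.61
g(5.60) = 1.67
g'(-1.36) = -0.90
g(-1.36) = -0.79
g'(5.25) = 1.48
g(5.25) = 1.13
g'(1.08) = -0.02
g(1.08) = -1.91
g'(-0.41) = -0.56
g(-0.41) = -1.48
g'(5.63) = 1.62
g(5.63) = 1.72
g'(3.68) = 0.91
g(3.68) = -0.75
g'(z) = 0.36*z - 0.41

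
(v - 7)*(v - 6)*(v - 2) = v^3 - 15*v^2 + 68*v - 84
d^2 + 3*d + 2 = (d + 1)*(d + 2)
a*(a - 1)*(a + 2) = a^3 + a^2 - 2*a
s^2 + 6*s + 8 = (s + 2)*(s + 4)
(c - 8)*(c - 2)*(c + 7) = c^3 - 3*c^2 - 54*c + 112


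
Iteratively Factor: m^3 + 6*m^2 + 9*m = (m + 3)*(m^2 + 3*m) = (m + 3)^2*(m)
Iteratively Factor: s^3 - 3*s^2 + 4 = (s + 1)*(s^2 - 4*s + 4) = (s - 2)*(s + 1)*(s - 2)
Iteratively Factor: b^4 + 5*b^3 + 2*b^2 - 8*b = (b + 2)*(b^3 + 3*b^2 - 4*b) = (b - 1)*(b + 2)*(b^2 + 4*b) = (b - 1)*(b + 2)*(b + 4)*(b)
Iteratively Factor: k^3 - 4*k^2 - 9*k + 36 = (k - 3)*(k^2 - k - 12) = (k - 3)*(k + 3)*(k - 4)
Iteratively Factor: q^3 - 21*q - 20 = (q - 5)*(q^2 + 5*q + 4) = (q - 5)*(q + 1)*(q + 4)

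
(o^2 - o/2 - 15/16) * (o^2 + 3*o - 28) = o^4 + 5*o^3/2 - 487*o^2/16 + 179*o/16 + 105/4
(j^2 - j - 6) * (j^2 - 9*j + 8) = j^4 - 10*j^3 + 11*j^2 + 46*j - 48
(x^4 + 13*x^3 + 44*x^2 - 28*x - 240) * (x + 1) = x^5 + 14*x^4 + 57*x^3 + 16*x^2 - 268*x - 240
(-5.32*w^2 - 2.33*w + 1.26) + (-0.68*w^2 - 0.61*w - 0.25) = -6.0*w^2 - 2.94*w + 1.01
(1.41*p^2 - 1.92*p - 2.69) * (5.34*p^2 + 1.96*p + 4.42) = 7.5294*p^4 - 7.4892*p^3 - 11.8956*p^2 - 13.7588*p - 11.8898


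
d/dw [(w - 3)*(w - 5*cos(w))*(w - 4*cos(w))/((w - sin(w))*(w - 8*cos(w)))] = ((3 - w)*(w - sin(w))*(w - 5*cos(w))*(w - 4*cos(w))*(8*sin(w) + 1) + (w - 3)*(w - 8*cos(w))*(w - 5*cos(w))*(w - 4*cos(w))*(cos(w) - 1) + (w - sin(w))*(w - 8*cos(w))*((w - 3)*(w - 5*cos(w))*(4*sin(w) + 1) + (w - 3)*(w - 4*cos(w))*(5*sin(w) + 1) + (w - 5*cos(w))*(w - 4*cos(w))))/((w - sin(w))^2*(w - 8*cos(w))^2)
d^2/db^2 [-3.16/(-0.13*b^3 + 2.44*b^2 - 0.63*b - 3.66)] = ((15.4208 - 2.4648*b)*(0.13*b^3 - 2.44*b^2 + 0.63*b + 3.66) + 3.16*(0.39*b^2 - 4.88*b + 0.63)*(0.78*b^2 - 9.76*b + 1.26))/(0.13*b^3 - 2.44*b^2 + 0.63*b + 3.66)^3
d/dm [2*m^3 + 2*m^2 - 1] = 2*m*(3*m + 2)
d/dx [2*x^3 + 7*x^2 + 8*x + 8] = 6*x^2 + 14*x + 8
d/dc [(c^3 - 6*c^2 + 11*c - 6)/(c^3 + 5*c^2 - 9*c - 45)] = (11*c^2 + 26*c - 61)/(c^4 + 16*c^3 + 94*c^2 + 240*c + 225)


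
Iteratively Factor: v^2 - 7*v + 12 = (v - 4)*(v - 3)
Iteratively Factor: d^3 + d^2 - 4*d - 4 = (d + 1)*(d^2 - 4) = (d + 1)*(d + 2)*(d - 2)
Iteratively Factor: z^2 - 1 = (z + 1)*(z - 1)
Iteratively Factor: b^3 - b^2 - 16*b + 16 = (b - 4)*(b^2 + 3*b - 4) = (b - 4)*(b - 1)*(b + 4)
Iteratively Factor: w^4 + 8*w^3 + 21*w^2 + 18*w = (w + 3)*(w^3 + 5*w^2 + 6*w) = (w + 3)^2*(w^2 + 2*w) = w*(w + 3)^2*(w + 2)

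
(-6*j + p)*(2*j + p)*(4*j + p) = -48*j^3 - 28*j^2*p + p^3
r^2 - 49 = (r - 7)*(r + 7)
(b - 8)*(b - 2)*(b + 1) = b^3 - 9*b^2 + 6*b + 16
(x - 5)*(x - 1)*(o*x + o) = o*x^3 - 5*o*x^2 - o*x + 5*o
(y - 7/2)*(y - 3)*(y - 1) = y^3 - 15*y^2/2 + 17*y - 21/2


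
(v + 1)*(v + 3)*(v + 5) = v^3 + 9*v^2 + 23*v + 15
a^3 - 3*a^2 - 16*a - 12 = (a - 6)*(a + 1)*(a + 2)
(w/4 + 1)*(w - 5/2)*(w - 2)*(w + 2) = w^4/4 + 3*w^3/8 - 7*w^2/2 - 3*w/2 + 10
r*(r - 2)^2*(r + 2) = r^4 - 2*r^3 - 4*r^2 + 8*r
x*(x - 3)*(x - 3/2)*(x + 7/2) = x^4 - x^3 - 45*x^2/4 + 63*x/4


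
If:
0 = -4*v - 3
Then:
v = -3/4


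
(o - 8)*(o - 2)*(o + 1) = o^3 - 9*o^2 + 6*o + 16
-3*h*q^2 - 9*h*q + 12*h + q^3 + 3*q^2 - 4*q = (-3*h + q)*(q - 1)*(q + 4)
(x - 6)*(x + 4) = x^2 - 2*x - 24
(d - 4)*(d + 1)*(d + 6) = d^3 + 3*d^2 - 22*d - 24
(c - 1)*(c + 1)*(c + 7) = c^3 + 7*c^2 - c - 7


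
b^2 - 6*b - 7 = (b - 7)*(b + 1)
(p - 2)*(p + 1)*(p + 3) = p^3 + 2*p^2 - 5*p - 6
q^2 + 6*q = q*(q + 6)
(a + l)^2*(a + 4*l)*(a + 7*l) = a^4 + 13*a^3*l + 51*a^2*l^2 + 67*a*l^3 + 28*l^4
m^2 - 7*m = m*(m - 7)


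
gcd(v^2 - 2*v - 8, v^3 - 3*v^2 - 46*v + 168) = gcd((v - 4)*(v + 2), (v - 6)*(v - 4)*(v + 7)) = v - 4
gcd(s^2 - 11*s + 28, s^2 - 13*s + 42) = s - 7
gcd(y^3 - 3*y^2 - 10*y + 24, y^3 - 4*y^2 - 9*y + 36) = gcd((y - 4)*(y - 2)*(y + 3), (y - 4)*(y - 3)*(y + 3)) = y^2 - y - 12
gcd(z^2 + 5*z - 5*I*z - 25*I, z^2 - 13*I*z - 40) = z - 5*I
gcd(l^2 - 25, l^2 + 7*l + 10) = l + 5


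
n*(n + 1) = n^2 + n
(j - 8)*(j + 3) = j^2 - 5*j - 24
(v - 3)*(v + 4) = v^2 + v - 12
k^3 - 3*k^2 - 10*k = k*(k - 5)*(k + 2)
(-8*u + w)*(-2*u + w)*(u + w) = 16*u^3 + 6*u^2*w - 9*u*w^2 + w^3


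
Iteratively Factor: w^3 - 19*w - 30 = (w - 5)*(w^2 + 5*w + 6) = (w - 5)*(w + 3)*(w + 2)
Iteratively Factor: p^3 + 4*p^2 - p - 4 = (p + 1)*(p^2 + 3*p - 4) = (p + 1)*(p + 4)*(p - 1)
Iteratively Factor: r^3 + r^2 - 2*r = (r + 2)*(r^2 - r) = (r - 1)*(r + 2)*(r)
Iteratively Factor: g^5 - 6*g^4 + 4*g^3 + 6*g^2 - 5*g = (g - 1)*(g^4 - 5*g^3 - g^2 + 5*g) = g*(g - 1)*(g^3 - 5*g^2 - g + 5) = g*(g - 1)^2*(g^2 - 4*g - 5) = g*(g - 1)^2*(g + 1)*(g - 5)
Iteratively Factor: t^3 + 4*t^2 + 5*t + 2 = (t + 2)*(t^2 + 2*t + 1) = (t + 1)*(t + 2)*(t + 1)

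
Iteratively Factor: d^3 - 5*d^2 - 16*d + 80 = (d + 4)*(d^2 - 9*d + 20) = (d - 4)*(d + 4)*(d - 5)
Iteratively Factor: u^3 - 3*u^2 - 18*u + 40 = (u - 5)*(u^2 + 2*u - 8) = (u - 5)*(u - 2)*(u + 4)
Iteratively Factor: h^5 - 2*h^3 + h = (h - 1)*(h^4 + h^3 - h^2 - h) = (h - 1)*(h + 1)*(h^3 - h) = (h - 1)*(h + 1)^2*(h^2 - h) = h*(h - 1)*(h + 1)^2*(h - 1)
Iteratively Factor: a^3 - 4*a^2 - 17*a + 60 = (a - 5)*(a^2 + a - 12) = (a - 5)*(a + 4)*(a - 3)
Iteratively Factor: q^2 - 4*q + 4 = (q - 2)*(q - 2)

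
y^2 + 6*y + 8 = (y + 2)*(y + 4)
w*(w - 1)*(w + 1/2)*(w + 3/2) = w^4 + w^3 - 5*w^2/4 - 3*w/4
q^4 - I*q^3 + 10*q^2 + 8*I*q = q*(q - 4*I)*(q + I)*(q + 2*I)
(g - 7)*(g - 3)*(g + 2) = g^3 - 8*g^2 + g + 42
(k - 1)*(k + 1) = k^2 - 1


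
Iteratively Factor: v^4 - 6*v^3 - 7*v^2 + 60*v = (v - 4)*(v^3 - 2*v^2 - 15*v) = (v - 5)*(v - 4)*(v^2 + 3*v) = v*(v - 5)*(v - 4)*(v + 3)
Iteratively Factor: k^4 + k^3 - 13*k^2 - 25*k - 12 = (k + 3)*(k^3 - 2*k^2 - 7*k - 4) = (k + 1)*(k + 3)*(k^2 - 3*k - 4) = (k - 4)*(k + 1)*(k + 3)*(k + 1)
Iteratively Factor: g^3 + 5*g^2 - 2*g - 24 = (g - 2)*(g^2 + 7*g + 12) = (g - 2)*(g + 4)*(g + 3)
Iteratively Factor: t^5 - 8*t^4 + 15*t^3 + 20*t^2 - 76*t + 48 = (t + 2)*(t^4 - 10*t^3 + 35*t^2 - 50*t + 24) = (t - 2)*(t + 2)*(t^3 - 8*t^2 + 19*t - 12) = (t - 4)*(t - 2)*(t + 2)*(t^2 - 4*t + 3) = (t - 4)*(t - 3)*(t - 2)*(t + 2)*(t - 1)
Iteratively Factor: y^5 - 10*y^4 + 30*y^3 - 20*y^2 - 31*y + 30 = (y - 5)*(y^4 - 5*y^3 + 5*y^2 + 5*y - 6) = (y - 5)*(y - 1)*(y^3 - 4*y^2 + y + 6) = (y - 5)*(y - 3)*(y - 1)*(y^2 - y - 2) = (y - 5)*(y - 3)*(y - 1)*(y + 1)*(y - 2)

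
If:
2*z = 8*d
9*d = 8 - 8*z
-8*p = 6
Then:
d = 8/41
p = -3/4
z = 32/41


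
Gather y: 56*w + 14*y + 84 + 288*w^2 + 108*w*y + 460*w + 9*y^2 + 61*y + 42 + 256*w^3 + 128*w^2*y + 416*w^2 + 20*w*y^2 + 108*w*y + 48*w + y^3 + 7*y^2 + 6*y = 256*w^3 + 704*w^2 + 564*w + y^3 + y^2*(20*w + 16) + y*(128*w^2 + 216*w + 81) + 126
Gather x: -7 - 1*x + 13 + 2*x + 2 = x + 8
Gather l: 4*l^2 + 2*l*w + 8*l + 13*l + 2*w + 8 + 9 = 4*l^2 + l*(2*w + 21) + 2*w + 17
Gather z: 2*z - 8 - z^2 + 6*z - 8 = -z^2 + 8*z - 16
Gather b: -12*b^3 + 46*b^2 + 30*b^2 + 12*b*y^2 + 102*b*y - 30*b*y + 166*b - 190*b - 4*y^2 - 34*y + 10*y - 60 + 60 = -12*b^3 + 76*b^2 + b*(12*y^2 + 72*y - 24) - 4*y^2 - 24*y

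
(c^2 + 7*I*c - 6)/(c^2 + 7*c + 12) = (c^2 + 7*I*c - 6)/(c^2 + 7*c + 12)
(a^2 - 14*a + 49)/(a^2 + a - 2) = (a^2 - 14*a + 49)/(a^2 + a - 2)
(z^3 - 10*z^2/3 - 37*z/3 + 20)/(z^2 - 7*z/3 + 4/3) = (z^2 - 2*z - 15)/(z - 1)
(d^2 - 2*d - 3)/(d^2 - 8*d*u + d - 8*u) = (3 - d)/(-d + 8*u)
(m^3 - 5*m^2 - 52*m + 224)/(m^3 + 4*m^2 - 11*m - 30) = (m^3 - 5*m^2 - 52*m + 224)/(m^3 + 4*m^2 - 11*m - 30)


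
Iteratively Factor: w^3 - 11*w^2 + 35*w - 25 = (w - 1)*(w^2 - 10*w + 25) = (w - 5)*(w - 1)*(w - 5)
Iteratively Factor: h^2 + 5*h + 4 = (h + 1)*(h + 4)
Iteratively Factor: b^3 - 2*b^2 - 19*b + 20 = (b + 4)*(b^2 - 6*b + 5) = (b - 5)*(b + 4)*(b - 1)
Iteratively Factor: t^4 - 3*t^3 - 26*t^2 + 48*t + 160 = (t - 5)*(t^3 + 2*t^2 - 16*t - 32) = (t - 5)*(t - 4)*(t^2 + 6*t + 8) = (t - 5)*(t - 4)*(t + 4)*(t + 2)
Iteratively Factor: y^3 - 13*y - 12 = (y + 3)*(y^2 - 3*y - 4) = (y + 1)*(y + 3)*(y - 4)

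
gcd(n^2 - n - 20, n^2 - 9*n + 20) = n - 5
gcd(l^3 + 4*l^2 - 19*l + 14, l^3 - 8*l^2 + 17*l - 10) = l^2 - 3*l + 2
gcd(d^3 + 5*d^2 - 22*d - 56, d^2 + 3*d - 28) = d^2 + 3*d - 28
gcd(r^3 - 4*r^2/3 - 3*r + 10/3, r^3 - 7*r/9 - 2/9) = r - 1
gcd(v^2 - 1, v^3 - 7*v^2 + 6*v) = v - 1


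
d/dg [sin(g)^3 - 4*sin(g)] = (3*sin(g)^2 - 4)*cos(g)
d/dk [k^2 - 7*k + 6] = 2*k - 7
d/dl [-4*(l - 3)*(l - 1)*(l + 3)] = -12*l^2 + 8*l + 36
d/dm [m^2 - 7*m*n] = 2*m - 7*n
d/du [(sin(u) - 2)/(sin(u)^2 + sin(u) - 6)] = -cos(u)/(sin(u) + 3)^2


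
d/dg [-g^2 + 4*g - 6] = 4 - 2*g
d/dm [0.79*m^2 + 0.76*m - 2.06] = 1.58*m + 0.76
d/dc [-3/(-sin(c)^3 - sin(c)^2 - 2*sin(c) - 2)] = 3*(-2*sin(c) + 3*cos(c)^2 - 5)*cos(c)/((sin(c) + 1)^2*(sin(c)^2 + 2)^2)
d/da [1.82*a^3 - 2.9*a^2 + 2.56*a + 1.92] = 5.46*a^2 - 5.8*a + 2.56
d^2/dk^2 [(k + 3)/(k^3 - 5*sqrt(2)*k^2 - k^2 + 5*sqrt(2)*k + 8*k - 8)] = 2*((k + 3)*(3*k^2 - 10*sqrt(2)*k - 2*k + 5*sqrt(2) + 8)^2 + (-3*k^2 + 2*k + 10*sqrt(2)*k + (k + 3)*(-3*k + 1 + 5*sqrt(2)) - 8 - 5*sqrt(2))*(k^3 - 5*sqrt(2)*k^2 - k^2 + 5*sqrt(2)*k + 8*k - 8))/(k^3 - 5*sqrt(2)*k^2 - k^2 + 5*sqrt(2)*k + 8*k - 8)^3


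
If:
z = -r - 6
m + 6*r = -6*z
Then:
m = 36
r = -z - 6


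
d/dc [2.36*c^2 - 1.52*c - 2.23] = 4.72*c - 1.52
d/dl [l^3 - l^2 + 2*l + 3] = 3*l^2 - 2*l + 2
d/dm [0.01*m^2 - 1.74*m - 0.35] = 0.02*m - 1.74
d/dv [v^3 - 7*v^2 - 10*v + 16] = 3*v^2 - 14*v - 10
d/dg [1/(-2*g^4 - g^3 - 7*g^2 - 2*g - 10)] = (8*g^3 + 3*g^2 + 14*g + 2)/(2*g^4 + g^3 + 7*g^2 + 2*g + 10)^2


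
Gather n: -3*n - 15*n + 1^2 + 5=6 - 18*n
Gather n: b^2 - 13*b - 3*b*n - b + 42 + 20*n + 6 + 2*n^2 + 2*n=b^2 - 14*b + 2*n^2 + n*(22 - 3*b) + 48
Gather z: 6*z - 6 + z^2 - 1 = z^2 + 6*z - 7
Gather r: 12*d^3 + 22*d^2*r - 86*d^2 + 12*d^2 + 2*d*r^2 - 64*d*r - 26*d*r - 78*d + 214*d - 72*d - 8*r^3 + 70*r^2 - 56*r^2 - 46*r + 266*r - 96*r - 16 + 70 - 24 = 12*d^3 - 74*d^2 + 64*d - 8*r^3 + r^2*(2*d + 14) + r*(22*d^2 - 90*d + 124) + 30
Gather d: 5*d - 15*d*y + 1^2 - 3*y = d*(5 - 15*y) - 3*y + 1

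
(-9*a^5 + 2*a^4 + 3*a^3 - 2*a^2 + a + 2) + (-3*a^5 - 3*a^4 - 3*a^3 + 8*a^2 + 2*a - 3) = -12*a^5 - a^4 + 6*a^2 + 3*a - 1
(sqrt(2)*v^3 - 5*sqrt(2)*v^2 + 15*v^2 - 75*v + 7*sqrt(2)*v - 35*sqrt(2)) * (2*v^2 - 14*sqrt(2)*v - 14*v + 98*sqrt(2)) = 2*sqrt(2)*v^5 - 24*sqrt(2)*v^4 + 2*v^4 - 126*sqrt(2)*v^3 - 24*v^3 - 126*v^2 + 2352*sqrt(2)*v^2 - 6860*sqrt(2)*v + 2352*v - 6860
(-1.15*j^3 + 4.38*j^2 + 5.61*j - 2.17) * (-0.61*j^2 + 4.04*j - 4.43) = 0.7015*j^5 - 7.3178*j^4 + 19.3676*j^3 + 4.5847*j^2 - 33.6191*j + 9.6131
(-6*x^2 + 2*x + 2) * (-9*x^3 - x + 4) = 54*x^5 - 18*x^4 - 12*x^3 - 26*x^2 + 6*x + 8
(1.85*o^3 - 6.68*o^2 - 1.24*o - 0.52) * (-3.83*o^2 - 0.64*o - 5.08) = -7.0855*o^5 + 24.4004*o^4 - 0.373600000000001*o^3 + 36.7196*o^2 + 6.632*o + 2.6416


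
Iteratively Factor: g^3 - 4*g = (g)*(g^2 - 4) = g*(g + 2)*(g - 2)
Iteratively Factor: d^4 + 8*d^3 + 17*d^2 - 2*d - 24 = (d + 2)*(d^3 + 6*d^2 + 5*d - 12) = (d + 2)*(d + 3)*(d^2 + 3*d - 4) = (d + 2)*(d + 3)*(d + 4)*(d - 1)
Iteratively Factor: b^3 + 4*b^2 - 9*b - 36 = (b + 4)*(b^2 - 9) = (b + 3)*(b + 4)*(b - 3)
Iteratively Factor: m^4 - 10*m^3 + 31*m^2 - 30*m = (m)*(m^3 - 10*m^2 + 31*m - 30) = m*(m - 5)*(m^2 - 5*m + 6) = m*(m - 5)*(m - 3)*(m - 2)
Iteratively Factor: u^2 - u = (u - 1)*(u)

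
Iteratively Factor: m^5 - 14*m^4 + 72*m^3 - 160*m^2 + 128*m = (m - 4)*(m^4 - 10*m^3 + 32*m^2 - 32*m) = (m - 4)^2*(m^3 - 6*m^2 + 8*m) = m*(m - 4)^2*(m^2 - 6*m + 8) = m*(m - 4)^3*(m - 2)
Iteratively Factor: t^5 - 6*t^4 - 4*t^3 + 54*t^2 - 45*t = (t - 3)*(t^4 - 3*t^3 - 13*t^2 + 15*t) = (t - 3)*(t - 1)*(t^3 - 2*t^2 - 15*t) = t*(t - 3)*(t - 1)*(t^2 - 2*t - 15) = t*(t - 3)*(t - 1)*(t + 3)*(t - 5)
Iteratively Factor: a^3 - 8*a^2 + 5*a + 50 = (a - 5)*(a^2 - 3*a - 10) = (a - 5)*(a + 2)*(a - 5)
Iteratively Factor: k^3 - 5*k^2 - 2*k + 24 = (k + 2)*(k^2 - 7*k + 12) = (k - 4)*(k + 2)*(k - 3)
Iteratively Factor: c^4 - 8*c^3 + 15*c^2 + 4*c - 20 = (c + 1)*(c^3 - 9*c^2 + 24*c - 20) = (c - 2)*(c + 1)*(c^2 - 7*c + 10) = (c - 2)^2*(c + 1)*(c - 5)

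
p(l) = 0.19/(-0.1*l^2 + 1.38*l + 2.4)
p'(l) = 0.19*(0.2*l - 1.38)/(-0.1*l^2 + 1.38*l + 2.4)^2 = (0.038*l - 0.2622)/(-0.1*l^2 + 1.38*l + 2.4)^2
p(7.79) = 0.03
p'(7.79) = 0.00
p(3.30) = 0.03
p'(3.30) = -0.00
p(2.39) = 0.04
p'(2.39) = -0.01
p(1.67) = 0.04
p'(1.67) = -0.01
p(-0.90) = 0.18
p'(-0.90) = -0.26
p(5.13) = 0.03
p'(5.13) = -0.00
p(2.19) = 0.04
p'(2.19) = -0.01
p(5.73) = 0.03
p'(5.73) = -0.00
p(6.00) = 0.03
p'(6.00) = -0.00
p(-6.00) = -0.02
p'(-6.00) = -0.01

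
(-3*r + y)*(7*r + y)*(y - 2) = -21*r^2*y + 42*r^2 + 4*r*y^2 - 8*r*y + y^3 - 2*y^2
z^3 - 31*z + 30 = (z - 5)*(z - 1)*(z + 6)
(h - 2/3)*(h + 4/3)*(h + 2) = h^3 + 8*h^2/3 + 4*h/9 - 16/9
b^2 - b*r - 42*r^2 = (b - 7*r)*(b + 6*r)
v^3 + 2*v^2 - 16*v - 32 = (v - 4)*(v + 2)*(v + 4)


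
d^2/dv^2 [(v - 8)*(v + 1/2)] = 2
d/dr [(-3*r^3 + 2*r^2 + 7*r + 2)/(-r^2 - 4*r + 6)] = (3*r^4 + 24*r^3 - 55*r^2 + 28*r + 50)/(r^4 + 8*r^3 + 4*r^2 - 48*r + 36)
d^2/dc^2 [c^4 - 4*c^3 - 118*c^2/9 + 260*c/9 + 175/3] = 12*c^2 - 24*c - 236/9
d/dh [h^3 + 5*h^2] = h*(3*h + 10)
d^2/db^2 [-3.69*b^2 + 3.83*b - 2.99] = -7.38000000000000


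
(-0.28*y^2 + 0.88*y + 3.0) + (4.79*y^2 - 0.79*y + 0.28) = 4.51*y^2 + 0.09*y + 3.28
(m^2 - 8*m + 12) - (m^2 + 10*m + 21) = -18*m - 9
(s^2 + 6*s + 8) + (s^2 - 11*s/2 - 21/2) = 2*s^2 + s/2 - 5/2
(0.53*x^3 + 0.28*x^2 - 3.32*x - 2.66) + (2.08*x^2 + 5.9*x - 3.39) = 0.53*x^3 + 2.36*x^2 + 2.58*x - 6.05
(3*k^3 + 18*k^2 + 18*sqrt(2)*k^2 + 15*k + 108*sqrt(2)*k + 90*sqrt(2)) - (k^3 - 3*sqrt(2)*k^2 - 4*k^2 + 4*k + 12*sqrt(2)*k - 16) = 2*k^3 + 22*k^2 + 21*sqrt(2)*k^2 + 11*k + 96*sqrt(2)*k + 16 + 90*sqrt(2)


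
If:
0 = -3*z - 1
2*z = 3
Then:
No Solution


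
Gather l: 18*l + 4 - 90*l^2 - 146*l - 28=-90*l^2 - 128*l - 24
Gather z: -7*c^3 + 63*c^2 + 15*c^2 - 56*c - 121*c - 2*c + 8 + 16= -7*c^3 + 78*c^2 - 179*c + 24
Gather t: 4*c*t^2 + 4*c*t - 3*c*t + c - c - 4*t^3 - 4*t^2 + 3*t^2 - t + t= c*t - 4*t^3 + t^2*(4*c - 1)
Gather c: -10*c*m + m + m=-10*c*m + 2*m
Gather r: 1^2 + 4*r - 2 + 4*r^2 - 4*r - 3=4*r^2 - 4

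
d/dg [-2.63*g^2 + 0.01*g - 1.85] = 0.01 - 5.26*g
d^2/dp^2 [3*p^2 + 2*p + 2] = 6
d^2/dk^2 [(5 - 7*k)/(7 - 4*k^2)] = 8*(16*k^2*(7*k - 5) + (5 - 21*k)*(4*k^2 - 7))/(4*k^2 - 7)^3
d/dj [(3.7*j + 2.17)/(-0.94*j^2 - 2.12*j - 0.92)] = (3.478*j^2 + 4.0796*j + 1.1964)/(0.8836*j^4 + 3.9856*j^3 + 6.224*j^2 + 3.9008*j + 0.8464)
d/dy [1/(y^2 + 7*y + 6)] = (-2*y - 7)/(y^2 + 7*y + 6)^2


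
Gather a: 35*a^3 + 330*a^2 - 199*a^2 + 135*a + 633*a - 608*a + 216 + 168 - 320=35*a^3 + 131*a^2 + 160*a + 64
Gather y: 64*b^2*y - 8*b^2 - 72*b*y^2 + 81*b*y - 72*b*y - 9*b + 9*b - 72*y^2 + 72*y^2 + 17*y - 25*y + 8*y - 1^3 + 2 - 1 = -8*b^2 - 72*b*y^2 + y*(64*b^2 + 9*b)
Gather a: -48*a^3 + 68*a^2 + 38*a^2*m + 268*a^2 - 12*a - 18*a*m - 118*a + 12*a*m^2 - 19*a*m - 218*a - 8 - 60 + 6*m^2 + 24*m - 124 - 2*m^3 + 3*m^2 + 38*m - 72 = -48*a^3 + a^2*(38*m + 336) + a*(12*m^2 - 37*m - 348) - 2*m^3 + 9*m^2 + 62*m - 264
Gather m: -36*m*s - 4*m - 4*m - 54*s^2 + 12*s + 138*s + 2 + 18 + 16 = m*(-36*s - 8) - 54*s^2 + 150*s + 36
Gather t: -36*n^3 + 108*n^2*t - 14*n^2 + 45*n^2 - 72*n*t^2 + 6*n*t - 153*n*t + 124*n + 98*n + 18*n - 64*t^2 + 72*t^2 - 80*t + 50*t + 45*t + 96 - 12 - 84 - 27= -36*n^3 + 31*n^2 + 240*n + t^2*(8 - 72*n) + t*(108*n^2 - 147*n + 15) - 27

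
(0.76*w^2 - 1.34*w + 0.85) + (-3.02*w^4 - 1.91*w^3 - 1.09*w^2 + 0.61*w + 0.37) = -3.02*w^4 - 1.91*w^3 - 0.33*w^2 - 0.73*w + 1.22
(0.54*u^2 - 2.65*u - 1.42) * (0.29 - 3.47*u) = -1.8738*u^3 + 9.3521*u^2 + 4.1589*u - 0.4118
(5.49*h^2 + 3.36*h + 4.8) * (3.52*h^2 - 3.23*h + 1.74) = 19.3248*h^4 - 5.9055*h^3 + 15.5958*h^2 - 9.6576*h + 8.352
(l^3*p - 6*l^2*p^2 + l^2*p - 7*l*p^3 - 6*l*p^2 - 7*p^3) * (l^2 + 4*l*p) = l^5*p - 2*l^4*p^2 + l^4*p - 31*l^3*p^3 - 2*l^3*p^2 - 28*l^2*p^4 - 31*l^2*p^3 - 28*l*p^4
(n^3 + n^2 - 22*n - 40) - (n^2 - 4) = n^3 - 22*n - 36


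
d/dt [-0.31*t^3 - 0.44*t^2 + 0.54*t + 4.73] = -0.93*t^2 - 0.88*t + 0.54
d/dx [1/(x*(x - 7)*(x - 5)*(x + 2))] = 2*(-2*x^3 + 15*x^2 - 11*x - 35)/(x^2*(x^6 - 20*x^5 + 122*x^4 - 80*x^3 - 1279*x^2 + 1540*x + 4900))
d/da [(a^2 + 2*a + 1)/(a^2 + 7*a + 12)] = (5*a^2 + 22*a + 17)/(a^4 + 14*a^3 + 73*a^2 + 168*a + 144)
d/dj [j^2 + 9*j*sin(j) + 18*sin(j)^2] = 9*j*cos(j) + 2*j + 9*sin(j) + 18*sin(2*j)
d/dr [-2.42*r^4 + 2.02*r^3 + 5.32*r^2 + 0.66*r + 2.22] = -9.68*r^3 + 6.06*r^2 + 10.64*r + 0.66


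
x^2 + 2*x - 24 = (x - 4)*(x + 6)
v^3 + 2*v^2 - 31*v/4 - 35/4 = (v - 5/2)*(v + 1)*(v + 7/2)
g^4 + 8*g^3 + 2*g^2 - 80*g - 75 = (g - 3)*(g + 1)*(g + 5)^2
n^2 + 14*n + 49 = (n + 7)^2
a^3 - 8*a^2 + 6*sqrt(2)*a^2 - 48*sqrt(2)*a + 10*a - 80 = (a - 8)*(a + sqrt(2))*(a + 5*sqrt(2))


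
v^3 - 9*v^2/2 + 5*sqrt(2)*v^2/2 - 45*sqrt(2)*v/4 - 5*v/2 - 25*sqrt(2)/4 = (v - 5)*(v + 1/2)*(v + 5*sqrt(2)/2)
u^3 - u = u*(u - 1)*(u + 1)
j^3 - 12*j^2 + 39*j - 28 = (j - 7)*(j - 4)*(j - 1)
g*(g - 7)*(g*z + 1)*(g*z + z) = g^4*z^2 - 6*g^3*z^2 + g^3*z - 7*g^2*z^2 - 6*g^2*z - 7*g*z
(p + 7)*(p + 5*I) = p^2 + 7*p + 5*I*p + 35*I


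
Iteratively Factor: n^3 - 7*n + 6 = (n + 3)*(n^2 - 3*n + 2) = (n - 1)*(n + 3)*(n - 2)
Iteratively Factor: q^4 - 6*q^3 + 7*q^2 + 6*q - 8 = (q - 4)*(q^3 - 2*q^2 - q + 2) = (q - 4)*(q + 1)*(q^2 - 3*q + 2) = (q - 4)*(q - 2)*(q + 1)*(q - 1)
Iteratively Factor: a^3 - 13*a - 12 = (a - 4)*(a^2 + 4*a + 3) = (a - 4)*(a + 1)*(a + 3)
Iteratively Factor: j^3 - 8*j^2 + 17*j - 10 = (j - 1)*(j^2 - 7*j + 10) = (j - 2)*(j - 1)*(j - 5)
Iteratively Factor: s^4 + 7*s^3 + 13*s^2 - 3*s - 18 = (s + 3)*(s^3 + 4*s^2 + s - 6) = (s - 1)*(s + 3)*(s^2 + 5*s + 6) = (s - 1)*(s + 2)*(s + 3)*(s + 3)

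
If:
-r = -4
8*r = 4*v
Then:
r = 4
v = 8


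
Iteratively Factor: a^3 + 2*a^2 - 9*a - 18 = (a - 3)*(a^2 + 5*a + 6) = (a - 3)*(a + 3)*(a + 2)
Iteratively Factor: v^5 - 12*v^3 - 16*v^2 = (v + 2)*(v^4 - 2*v^3 - 8*v^2) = v*(v + 2)*(v^3 - 2*v^2 - 8*v) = v*(v - 4)*(v + 2)*(v^2 + 2*v) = v^2*(v - 4)*(v + 2)*(v + 2)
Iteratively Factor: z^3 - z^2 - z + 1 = (z - 1)*(z^2 - 1) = (z - 1)*(z + 1)*(z - 1)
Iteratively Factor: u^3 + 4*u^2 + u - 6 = (u + 3)*(u^2 + u - 2) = (u + 2)*(u + 3)*(u - 1)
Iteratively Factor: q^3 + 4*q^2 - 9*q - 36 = (q + 3)*(q^2 + q - 12) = (q + 3)*(q + 4)*(q - 3)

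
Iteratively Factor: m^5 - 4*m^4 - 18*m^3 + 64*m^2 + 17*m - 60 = (m - 1)*(m^4 - 3*m^3 - 21*m^2 + 43*m + 60) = (m - 3)*(m - 1)*(m^3 - 21*m - 20) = (m - 5)*(m - 3)*(m - 1)*(m^2 + 5*m + 4) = (m - 5)*(m - 3)*(m - 1)*(m + 1)*(m + 4)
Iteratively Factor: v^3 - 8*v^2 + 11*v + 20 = (v - 5)*(v^2 - 3*v - 4) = (v - 5)*(v + 1)*(v - 4)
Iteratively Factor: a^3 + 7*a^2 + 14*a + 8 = (a + 4)*(a^2 + 3*a + 2) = (a + 1)*(a + 4)*(a + 2)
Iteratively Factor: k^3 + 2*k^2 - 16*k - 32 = (k + 2)*(k^2 - 16) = (k - 4)*(k + 2)*(k + 4)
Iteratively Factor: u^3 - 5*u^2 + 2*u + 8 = (u - 2)*(u^2 - 3*u - 4) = (u - 4)*(u - 2)*(u + 1)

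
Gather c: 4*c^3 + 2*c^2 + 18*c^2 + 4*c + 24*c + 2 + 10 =4*c^3 + 20*c^2 + 28*c + 12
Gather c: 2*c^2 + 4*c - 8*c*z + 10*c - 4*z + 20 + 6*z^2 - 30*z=2*c^2 + c*(14 - 8*z) + 6*z^2 - 34*z + 20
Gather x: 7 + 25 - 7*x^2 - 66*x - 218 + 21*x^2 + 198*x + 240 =14*x^2 + 132*x + 54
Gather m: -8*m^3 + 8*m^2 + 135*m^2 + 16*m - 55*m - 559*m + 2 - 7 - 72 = -8*m^3 + 143*m^2 - 598*m - 77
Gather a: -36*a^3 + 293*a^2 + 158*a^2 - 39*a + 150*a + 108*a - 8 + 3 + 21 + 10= -36*a^3 + 451*a^2 + 219*a + 26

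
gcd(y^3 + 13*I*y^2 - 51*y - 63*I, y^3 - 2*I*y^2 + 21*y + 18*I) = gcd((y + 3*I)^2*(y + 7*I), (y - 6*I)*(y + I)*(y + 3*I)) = y + 3*I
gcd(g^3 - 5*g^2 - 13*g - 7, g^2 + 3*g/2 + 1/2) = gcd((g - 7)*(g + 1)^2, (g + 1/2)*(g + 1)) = g + 1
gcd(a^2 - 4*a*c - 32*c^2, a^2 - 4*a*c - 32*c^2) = a^2 - 4*a*c - 32*c^2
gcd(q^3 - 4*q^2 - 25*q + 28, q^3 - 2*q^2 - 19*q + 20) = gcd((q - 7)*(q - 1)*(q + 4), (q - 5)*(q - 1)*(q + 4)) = q^2 + 3*q - 4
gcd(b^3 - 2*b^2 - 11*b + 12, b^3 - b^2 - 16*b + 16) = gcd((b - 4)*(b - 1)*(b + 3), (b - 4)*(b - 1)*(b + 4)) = b^2 - 5*b + 4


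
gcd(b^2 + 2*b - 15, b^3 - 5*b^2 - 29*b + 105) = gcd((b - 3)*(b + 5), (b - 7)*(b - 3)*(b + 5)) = b^2 + 2*b - 15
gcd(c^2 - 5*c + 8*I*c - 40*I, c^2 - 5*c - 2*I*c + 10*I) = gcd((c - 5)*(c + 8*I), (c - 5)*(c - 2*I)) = c - 5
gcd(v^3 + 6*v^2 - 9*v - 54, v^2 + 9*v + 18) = v^2 + 9*v + 18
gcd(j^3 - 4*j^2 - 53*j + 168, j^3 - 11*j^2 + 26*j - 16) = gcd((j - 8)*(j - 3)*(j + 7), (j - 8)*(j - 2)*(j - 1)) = j - 8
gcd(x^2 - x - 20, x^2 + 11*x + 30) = 1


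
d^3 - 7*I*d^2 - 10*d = d*(d - 5*I)*(d - 2*I)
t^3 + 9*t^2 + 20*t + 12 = (t + 1)*(t + 2)*(t + 6)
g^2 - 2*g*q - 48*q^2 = (g - 8*q)*(g + 6*q)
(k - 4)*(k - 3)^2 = k^3 - 10*k^2 + 33*k - 36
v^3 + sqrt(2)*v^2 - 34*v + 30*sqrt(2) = (v - 3*sqrt(2))*(v - sqrt(2))*(v + 5*sqrt(2))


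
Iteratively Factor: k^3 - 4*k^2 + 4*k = (k)*(k^2 - 4*k + 4) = k*(k - 2)*(k - 2)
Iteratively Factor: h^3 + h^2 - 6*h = (h + 3)*(h^2 - 2*h) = (h - 2)*(h + 3)*(h)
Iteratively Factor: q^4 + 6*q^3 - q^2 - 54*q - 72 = (q + 4)*(q^3 + 2*q^2 - 9*q - 18) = (q + 3)*(q + 4)*(q^2 - q - 6) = (q - 3)*(q + 3)*(q + 4)*(q + 2)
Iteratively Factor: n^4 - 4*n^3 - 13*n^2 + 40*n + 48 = (n - 4)*(n^3 - 13*n - 12) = (n - 4)^2*(n^2 + 4*n + 3) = (n - 4)^2*(n + 1)*(n + 3)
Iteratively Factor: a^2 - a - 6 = (a + 2)*(a - 3)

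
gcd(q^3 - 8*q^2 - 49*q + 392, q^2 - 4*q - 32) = q - 8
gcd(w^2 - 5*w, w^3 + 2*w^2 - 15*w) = w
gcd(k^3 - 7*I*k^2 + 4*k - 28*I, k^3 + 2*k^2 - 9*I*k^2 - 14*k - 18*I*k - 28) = k^2 - 9*I*k - 14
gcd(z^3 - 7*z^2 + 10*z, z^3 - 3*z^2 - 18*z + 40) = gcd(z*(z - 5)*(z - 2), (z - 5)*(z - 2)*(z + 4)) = z^2 - 7*z + 10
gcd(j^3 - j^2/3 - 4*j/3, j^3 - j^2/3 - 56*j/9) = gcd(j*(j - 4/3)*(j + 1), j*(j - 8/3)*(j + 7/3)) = j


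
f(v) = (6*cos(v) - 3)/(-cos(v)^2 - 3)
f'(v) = -2*(6*cos(v) - 3)*sin(v)*cos(v)/(-cos(v)^2 - 3)^2 - 6*sin(v)/(-cos(v)^2 - 3)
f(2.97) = 2.24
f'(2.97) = 0.07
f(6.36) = -0.75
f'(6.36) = 0.09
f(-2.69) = 2.20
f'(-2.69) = -0.23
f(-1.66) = 1.18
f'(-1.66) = -1.92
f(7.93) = 1.15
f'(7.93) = 1.93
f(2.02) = 1.76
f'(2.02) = 1.26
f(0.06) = -0.75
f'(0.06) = 0.07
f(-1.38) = 0.61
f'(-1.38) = -2.02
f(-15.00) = 2.11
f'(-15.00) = -0.51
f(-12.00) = -0.56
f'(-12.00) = 0.73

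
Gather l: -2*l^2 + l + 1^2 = -2*l^2 + l + 1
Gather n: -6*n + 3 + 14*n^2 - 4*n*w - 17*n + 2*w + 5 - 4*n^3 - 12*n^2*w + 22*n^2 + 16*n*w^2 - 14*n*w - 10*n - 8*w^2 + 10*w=-4*n^3 + n^2*(36 - 12*w) + n*(16*w^2 - 18*w - 33) - 8*w^2 + 12*w + 8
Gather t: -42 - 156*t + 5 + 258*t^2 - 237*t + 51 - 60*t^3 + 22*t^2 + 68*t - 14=-60*t^3 + 280*t^2 - 325*t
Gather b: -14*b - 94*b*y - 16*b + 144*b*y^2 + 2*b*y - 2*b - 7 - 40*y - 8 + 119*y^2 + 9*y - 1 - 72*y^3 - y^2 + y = b*(144*y^2 - 92*y - 32) - 72*y^3 + 118*y^2 - 30*y - 16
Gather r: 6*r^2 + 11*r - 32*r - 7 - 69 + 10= 6*r^2 - 21*r - 66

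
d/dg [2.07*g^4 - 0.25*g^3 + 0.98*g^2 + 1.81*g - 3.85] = 8.28*g^3 - 0.75*g^2 + 1.96*g + 1.81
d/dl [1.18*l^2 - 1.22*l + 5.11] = 2.36*l - 1.22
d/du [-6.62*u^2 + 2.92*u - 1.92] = 2.92 - 13.24*u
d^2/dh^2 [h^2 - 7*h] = 2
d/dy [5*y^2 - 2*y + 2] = 10*y - 2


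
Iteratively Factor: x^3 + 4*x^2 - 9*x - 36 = (x + 4)*(x^2 - 9) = (x - 3)*(x + 4)*(x + 3)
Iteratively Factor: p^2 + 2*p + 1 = (p + 1)*(p + 1)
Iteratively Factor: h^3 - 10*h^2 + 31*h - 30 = (h - 2)*(h^2 - 8*h + 15) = (h - 5)*(h - 2)*(h - 3)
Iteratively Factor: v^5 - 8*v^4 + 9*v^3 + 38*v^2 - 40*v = (v)*(v^4 - 8*v^3 + 9*v^2 + 38*v - 40) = v*(v - 1)*(v^3 - 7*v^2 + 2*v + 40) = v*(v - 5)*(v - 1)*(v^2 - 2*v - 8) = v*(v - 5)*(v - 4)*(v - 1)*(v + 2)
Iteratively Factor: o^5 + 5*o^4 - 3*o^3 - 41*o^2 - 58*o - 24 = (o + 4)*(o^4 + o^3 - 7*o^2 - 13*o - 6) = (o - 3)*(o + 4)*(o^3 + 4*o^2 + 5*o + 2) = (o - 3)*(o + 1)*(o + 4)*(o^2 + 3*o + 2) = (o - 3)*(o + 1)^2*(o + 4)*(o + 2)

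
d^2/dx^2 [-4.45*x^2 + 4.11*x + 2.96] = -8.90000000000000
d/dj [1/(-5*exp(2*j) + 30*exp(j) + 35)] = 2*(exp(j) - 3)*exp(j)/(5*(-exp(2*j) + 6*exp(j) + 7)^2)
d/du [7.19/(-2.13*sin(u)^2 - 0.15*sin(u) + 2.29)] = (30.6294*sin(u) + 1.0785)*cos(u)/(2.13*sin(u)^2 + 0.15*sin(u) - 2.29)^2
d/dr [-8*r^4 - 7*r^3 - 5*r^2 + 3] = r*(-32*r^2 - 21*r - 10)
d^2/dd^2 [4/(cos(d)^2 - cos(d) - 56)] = 4*(4*sin(d)^4 - 227*sin(d)^2 - 209*cos(d)/4 - 3*cos(3*d)/4 + 109)/(sin(d)^2 + cos(d) + 55)^3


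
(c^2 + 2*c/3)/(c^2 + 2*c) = (c + 2/3)/(c + 2)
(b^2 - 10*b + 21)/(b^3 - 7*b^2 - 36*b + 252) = (b - 3)/(b^2 - 36)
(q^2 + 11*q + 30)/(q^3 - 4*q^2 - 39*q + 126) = (q + 5)/(q^2 - 10*q + 21)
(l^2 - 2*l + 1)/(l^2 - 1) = (l - 1)/(l + 1)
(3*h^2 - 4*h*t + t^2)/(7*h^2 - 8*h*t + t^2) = (-3*h + t)/(-7*h + t)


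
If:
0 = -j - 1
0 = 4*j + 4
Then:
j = -1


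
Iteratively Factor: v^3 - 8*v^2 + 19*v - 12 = (v - 3)*(v^2 - 5*v + 4) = (v - 4)*(v - 3)*(v - 1)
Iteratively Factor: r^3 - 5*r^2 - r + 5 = (r - 5)*(r^2 - 1) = (r - 5)*(r - 1)*(r + 1)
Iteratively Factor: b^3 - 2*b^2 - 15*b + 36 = (b + 4)*(b^2 - 6*b + 9) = (b - 3)*(b + 4)*(b - 3)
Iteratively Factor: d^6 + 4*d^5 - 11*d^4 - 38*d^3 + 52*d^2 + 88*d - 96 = (d - 1)*(d^5 + 5*d^4 - 6*d^3 - 44*d^2 + 8*d + 96) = (d - 2)*(d - 1)*(d^4 + 7*d^3 + 8*d^2 - 28*d - 48) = (d - 2)*(d - 1)*(d + 2)*(d^3 + 5*d^2 - 2*d - 24) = (d - 2)*(d - 1)*(d + 2)*(d + 3)*(d^2 + 2*d - 8) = (d - 2)*(d - 1)*(d + 2)*(d + 3)*(d + 4)*(d - 2)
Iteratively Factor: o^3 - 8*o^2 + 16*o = (o)*(o^2 - 8*o + 16) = o*(o - 4)*(o - 4)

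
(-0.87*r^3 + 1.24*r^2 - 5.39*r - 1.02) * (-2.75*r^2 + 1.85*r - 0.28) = 2.3925*r^5 - 5.0195*r^4 + 17.3601*r^3 - 7.5137*r^2 - 0.3778*r + 0.2856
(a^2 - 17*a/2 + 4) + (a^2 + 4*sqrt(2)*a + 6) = 2*a^2 - 17*a/2 + 4*sqrt(2)*a + 10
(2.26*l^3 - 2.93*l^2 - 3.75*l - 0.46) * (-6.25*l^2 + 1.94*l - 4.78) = -14.125*l^5 + 22.6969*l^4 + 6.9505*l^3 + 9.6054*l^2 + 17.0326*l + 2.1988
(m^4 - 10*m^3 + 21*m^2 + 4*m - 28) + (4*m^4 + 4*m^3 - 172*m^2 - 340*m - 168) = 5*m^4 - 6*m^3 - 151*m^2 - 336*m - 196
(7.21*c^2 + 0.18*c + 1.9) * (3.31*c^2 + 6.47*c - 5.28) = 23.8651*c^4 + 47.2445*c^3 - 30.6152*c^2 + 11.3426*c - 10.032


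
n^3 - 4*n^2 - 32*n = n*(n - 8)*(n + 4)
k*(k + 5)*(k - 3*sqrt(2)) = k^3 - 3*sqrt(2)*k^2 + 5*k^2 - 15*sqrt(2)*k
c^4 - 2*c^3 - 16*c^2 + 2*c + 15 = (c - 5)*(c - 1)*(c + 1)*(c + 3)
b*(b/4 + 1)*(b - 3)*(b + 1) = b^4/4 + b^3/2 - 11*b^2/4 - 3*b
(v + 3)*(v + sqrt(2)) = v^2 + sqrt(2)*v + 3*v + 3*sqrt(2)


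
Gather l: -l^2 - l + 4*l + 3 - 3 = -l^2 + 3*l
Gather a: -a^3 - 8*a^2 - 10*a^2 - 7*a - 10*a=-a^3 - 18*a^2 - 17*a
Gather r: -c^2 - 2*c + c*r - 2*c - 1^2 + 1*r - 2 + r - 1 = -c^2 - 4*c + r*(c + 2) - 4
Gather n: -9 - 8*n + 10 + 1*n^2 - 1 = n^2 - 8*n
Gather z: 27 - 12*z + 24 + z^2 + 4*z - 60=z^2 - 8*z - 9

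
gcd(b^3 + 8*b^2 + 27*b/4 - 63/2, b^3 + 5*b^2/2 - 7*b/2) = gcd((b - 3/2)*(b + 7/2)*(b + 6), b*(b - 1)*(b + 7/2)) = b + 7/2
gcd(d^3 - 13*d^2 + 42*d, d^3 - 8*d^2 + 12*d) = d^2 - 6*d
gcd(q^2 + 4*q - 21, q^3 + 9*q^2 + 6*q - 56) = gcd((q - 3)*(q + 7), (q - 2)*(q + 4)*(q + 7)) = q + 7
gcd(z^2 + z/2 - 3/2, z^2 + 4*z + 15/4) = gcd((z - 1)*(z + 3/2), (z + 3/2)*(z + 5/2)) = z + 3/2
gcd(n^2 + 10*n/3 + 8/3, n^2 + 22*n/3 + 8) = n + 4/3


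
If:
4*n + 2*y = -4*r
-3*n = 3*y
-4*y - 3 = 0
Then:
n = 3/4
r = -3/8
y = -3/4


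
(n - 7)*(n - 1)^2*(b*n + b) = b*n^4 - 8*b*n^3 + 6*b*n^2 + 8*b*n - 7*b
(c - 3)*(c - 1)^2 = c^3 - 5*c^2 + 7*c - 3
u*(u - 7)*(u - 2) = u^3 - 9*u^2 + 14*u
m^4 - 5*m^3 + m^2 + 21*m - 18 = (m - 3)^2*(m - 1)*(m + 2)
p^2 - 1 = (p - 1)*(p + 1)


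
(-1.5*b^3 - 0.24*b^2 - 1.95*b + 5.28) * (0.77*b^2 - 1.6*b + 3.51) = -1.155*b^5 + 2.2152*b^4 - 6.3825*b^3 + 6.3432*b^2 - 15.2925*b + 18.5328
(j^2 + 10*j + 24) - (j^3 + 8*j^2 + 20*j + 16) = -j^3 - 7*j^2 - 10*j + 8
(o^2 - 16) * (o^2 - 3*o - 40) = o^4 - 3*o^3 - 56*o^2 + 48*o + 640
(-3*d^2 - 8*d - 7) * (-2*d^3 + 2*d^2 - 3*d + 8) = 6*d^5 + 10*d^4 + 7*d^3 - 14*d^2 - 43*d - 56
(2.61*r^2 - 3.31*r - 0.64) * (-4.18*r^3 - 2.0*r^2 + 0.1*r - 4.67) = -10.9098*r^5 + 8.6158*r^4 + 9.5562*r^3 - 11.2397*r^2 + 15.3937*r + 2.9888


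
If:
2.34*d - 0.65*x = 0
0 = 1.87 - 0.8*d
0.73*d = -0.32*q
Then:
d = 2.34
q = -5.33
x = 8.42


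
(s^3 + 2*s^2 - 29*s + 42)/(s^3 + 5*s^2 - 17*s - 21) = (s - 2)/(s + 1)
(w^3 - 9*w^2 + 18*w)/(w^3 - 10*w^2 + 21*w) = (w - 6)/(w - 7)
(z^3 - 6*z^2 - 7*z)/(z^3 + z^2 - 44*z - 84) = z*(z + 1)/(z^2 + 8*z + 12)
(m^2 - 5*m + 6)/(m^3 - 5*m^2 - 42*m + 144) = (m - 2)/(m^2 - 2*m - 48)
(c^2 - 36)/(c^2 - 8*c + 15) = (c^2 - 36)/(c^2 - 8*c + 15)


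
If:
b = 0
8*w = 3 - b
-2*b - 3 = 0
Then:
No Solution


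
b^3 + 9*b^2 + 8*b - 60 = (b - 2)*(b + 5)*(b + 6)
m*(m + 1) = m^2 + m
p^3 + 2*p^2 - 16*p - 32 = (p - 4)*(p + 2)*(p + 4)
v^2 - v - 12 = (v - 4)*(v + 3)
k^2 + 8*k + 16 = (k + 4)^2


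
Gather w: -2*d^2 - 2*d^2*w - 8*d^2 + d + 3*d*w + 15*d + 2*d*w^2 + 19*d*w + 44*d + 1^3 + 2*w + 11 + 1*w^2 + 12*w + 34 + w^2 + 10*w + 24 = -10*d^2 + 60*d + w^2*(2*d + 2) + w*(-2*d^2 + 22*d + 24) + 70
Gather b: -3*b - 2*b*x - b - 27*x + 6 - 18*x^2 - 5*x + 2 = b*(-2*x - 4) - 18*x^2 - 32*x + 8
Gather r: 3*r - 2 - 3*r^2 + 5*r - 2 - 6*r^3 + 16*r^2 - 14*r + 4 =-6*r^3 + 13*r^2 - 6*r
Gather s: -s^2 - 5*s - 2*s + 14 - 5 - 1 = -s^2 - 7*s + 8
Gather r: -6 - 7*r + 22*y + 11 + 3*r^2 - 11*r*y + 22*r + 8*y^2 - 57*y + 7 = 3*r^2 + r*(15 - 11*y) + 8*y^2 - 35*y + 12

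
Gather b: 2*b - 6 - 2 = 2*b - 8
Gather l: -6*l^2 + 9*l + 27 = -6*l^2 + 9*l + 27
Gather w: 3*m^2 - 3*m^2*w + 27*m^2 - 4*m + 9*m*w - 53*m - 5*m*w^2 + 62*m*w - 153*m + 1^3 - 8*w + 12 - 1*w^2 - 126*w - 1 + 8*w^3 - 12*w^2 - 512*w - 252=30*m^2 - 210*m + 8*w^3 + w^2*(-5*m - 13) + w*(-3*m^2 + 71*m - 646) - 240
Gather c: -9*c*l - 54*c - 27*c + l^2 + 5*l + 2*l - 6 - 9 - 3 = c*(-9*l - 81) + l^2 + 7*l - 18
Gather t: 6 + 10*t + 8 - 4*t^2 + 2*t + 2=-4*t^2 + 12*t + 16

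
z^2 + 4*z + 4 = (z + 2)^2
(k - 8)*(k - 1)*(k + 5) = k^3 - 4*k^2 - 37*k + 40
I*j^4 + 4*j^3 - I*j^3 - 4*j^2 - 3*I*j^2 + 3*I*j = j*(j - 3*I)*(j - I)*(I*j - I)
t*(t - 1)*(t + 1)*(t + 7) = t^4 + 7*t^3 - t^2 - 7*t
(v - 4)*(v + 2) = v^2 - 2*v - 8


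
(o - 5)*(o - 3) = o^2 - 8*o + 15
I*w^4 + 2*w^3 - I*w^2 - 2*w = w*(w - 1)*(w - 2*I)*(I*w + I)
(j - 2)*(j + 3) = j^2 + j - 6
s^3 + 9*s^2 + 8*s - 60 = (s - 2)*(s + 5)*(s + 6)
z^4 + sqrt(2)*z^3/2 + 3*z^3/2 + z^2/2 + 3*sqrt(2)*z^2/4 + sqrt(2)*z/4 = z*(z + 1/2)*(z + 1)*(z + sqrt(2)/2)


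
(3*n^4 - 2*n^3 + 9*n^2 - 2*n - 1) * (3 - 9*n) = -27*n^5 + 27*n^4 - 87*n^3 + 45*n^2 + 3*n - 3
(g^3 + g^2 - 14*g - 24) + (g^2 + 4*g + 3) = g^3 + 2*g^2 - 10*g - 21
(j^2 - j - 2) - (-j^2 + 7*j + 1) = 2*j^2 - 8*j - 3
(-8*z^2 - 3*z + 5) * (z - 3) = -8*z^3 + 21*z^2 + 14*z - 15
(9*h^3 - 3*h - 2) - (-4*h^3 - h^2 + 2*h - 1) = 13*h^3 + h^2 - 5*h - 1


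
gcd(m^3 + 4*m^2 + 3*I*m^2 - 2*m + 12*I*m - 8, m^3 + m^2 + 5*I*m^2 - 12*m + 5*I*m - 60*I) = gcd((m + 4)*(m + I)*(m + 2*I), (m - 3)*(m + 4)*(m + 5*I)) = m + 4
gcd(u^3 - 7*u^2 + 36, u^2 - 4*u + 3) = u - 3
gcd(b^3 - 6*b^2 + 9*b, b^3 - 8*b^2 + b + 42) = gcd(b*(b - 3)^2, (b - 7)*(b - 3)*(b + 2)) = b - 3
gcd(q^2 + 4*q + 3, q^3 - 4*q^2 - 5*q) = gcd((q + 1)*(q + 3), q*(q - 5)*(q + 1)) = q + 1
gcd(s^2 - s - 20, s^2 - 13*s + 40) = s - 5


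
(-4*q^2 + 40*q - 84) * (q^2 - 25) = -4*q^4 + 40*q^3 + 16*q^2 - 1000*q + 2100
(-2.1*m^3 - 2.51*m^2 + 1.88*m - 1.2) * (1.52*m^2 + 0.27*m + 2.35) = -3.192*m^5 - 4.3822*m^4 - 2.7551*m^3 - 7.2149*m^2 + 4.094*m - 2.82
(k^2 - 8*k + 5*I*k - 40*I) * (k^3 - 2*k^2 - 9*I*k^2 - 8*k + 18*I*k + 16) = k^5 - 10*k^4 - 4*I*k^4 + 53*k^3 + 40*I*k^3 - 370*k^2 - 104*I*k^2 + 592*k + 400*I*k - 640*I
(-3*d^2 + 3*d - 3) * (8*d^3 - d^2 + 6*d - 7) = -24*d^5 + 27*d^4 - 45*d^3 + 42*d^2 - 39*d + 21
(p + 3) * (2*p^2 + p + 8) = 2*p^3 + 7*p^2 + 11*p + 24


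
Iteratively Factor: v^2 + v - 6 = (v + 3)*(v - 2)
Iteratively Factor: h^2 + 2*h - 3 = (h + 3)*(h - 1)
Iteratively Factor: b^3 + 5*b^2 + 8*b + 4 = (b + 2)*(b^2 + 3*b + 2) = (b + 1)*(b + 2)*(b + 2)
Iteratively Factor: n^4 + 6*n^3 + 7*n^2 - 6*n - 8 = (n + 1)*(n^3 + 5*n^2 + 2*n - 8) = (n - 1)*(n + 1)*(n^2 + 6*n + 8) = (n - 1)*(n + 1)*(n + 4)*(n + 2)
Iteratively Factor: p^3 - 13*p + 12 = (p + 4)*(p^2 - 4*p + 3) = (p - 1)*(p + 4)*(p - 3)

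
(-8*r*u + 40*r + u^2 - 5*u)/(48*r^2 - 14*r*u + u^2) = (5 - u)/(6*r - u)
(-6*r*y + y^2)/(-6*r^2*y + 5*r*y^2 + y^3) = (-6*r + y)/(-6*r^2 + 5*r*y + y^2)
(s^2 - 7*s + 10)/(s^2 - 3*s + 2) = (s - 5)/(s - 1)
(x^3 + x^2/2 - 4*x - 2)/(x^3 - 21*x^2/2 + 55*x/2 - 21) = (2*x^2 + 5*x + 2)/(2*x^2 - 17*x + 21)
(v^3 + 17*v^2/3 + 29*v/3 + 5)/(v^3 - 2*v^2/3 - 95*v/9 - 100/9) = 3*(v^2 + 4*v + 3)/(3*v^2 - 7*v - 20)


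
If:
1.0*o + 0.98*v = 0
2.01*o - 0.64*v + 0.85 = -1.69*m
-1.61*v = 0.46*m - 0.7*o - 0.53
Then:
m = -0.11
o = -0.25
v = 0.25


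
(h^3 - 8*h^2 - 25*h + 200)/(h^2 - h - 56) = (h^2 - 25)/(h + 7)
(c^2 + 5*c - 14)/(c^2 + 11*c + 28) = (c - 2)/(c + 4)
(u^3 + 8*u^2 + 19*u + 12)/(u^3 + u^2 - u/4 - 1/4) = 4*(u^2 + 7*u + 12)/(4*u^2 - 1)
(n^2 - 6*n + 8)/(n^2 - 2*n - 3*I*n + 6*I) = (n - 4)/(n - 3*I)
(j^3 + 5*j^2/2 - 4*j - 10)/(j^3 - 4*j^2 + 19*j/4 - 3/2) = 2*(2*j^2 + 9*j + 10)/(4*j^2 - 8*j + 3)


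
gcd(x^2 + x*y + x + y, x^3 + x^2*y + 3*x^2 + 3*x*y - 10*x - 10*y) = x + y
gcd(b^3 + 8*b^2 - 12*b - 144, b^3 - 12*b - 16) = b - 4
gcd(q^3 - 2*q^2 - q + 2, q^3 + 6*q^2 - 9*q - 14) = q^2 - q - 2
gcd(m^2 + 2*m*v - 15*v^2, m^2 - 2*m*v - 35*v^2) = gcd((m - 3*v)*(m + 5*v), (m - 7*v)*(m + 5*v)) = m + 5*v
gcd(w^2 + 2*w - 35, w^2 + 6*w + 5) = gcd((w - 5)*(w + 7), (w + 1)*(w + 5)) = 1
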